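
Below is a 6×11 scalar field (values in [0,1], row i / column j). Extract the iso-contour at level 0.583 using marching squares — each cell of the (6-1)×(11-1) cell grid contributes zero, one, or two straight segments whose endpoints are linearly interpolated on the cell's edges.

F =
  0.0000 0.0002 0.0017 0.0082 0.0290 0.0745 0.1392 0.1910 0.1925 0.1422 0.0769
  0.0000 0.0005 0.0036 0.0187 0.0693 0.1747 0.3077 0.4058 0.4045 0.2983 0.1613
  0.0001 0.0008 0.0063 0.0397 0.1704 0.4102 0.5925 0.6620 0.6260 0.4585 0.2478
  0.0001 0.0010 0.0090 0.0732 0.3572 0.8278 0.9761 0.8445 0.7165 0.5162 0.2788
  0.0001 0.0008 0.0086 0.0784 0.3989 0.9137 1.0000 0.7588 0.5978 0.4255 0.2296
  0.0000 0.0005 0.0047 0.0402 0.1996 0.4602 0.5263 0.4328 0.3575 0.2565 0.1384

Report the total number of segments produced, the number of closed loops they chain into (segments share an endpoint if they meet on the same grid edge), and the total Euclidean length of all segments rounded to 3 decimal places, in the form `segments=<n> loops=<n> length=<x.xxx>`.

cell (1,5): code 0100 → (1.967,6.000)–(2.000,5.948)
cell (1,6): code 1100 → (1.692,7.000)–(1.967,6.000)
cell (1,7): code 1100 → (1.806,8.000)–(1.692,7.000)
cell (1,8): code 1000 → (2.000,8.257)–(1.806,8.000)
cell (2,4): code 0100 → (2.414,5.000)–(3.000,4.480)
cell (2,5): code 1110 → (2.000,5.948)–(2.414,5.000)
cell (2,8): code 1001 → (3.000,8.667)–(2.000,8.257)
cell (3,4): code 0110 → (3.000,4.480)–(4.000,4.358)
cell (3,8): code 1001 → (4.000,8.086)–(3.000,8.667)
cell (4,4): code 0010 → (4.000,4.358)–(4.729,5.000)
cell (4,5): code 0011 → (4.729,5.000)–(4.880,6.000)
cell (4,6): code 0011 → (4.880,6.000)–(4.539,7.000)
cell (4,7): code 0011 → (4.539,7.000)–(4.062,8.000)
cell (4,8): code 0001 → (4.062,8.000)–(4.000,8.086)
total: 14 segments, chained into 1 closed loop(s), length Σ = 11.743468

segments=14 loops=1 length=11.743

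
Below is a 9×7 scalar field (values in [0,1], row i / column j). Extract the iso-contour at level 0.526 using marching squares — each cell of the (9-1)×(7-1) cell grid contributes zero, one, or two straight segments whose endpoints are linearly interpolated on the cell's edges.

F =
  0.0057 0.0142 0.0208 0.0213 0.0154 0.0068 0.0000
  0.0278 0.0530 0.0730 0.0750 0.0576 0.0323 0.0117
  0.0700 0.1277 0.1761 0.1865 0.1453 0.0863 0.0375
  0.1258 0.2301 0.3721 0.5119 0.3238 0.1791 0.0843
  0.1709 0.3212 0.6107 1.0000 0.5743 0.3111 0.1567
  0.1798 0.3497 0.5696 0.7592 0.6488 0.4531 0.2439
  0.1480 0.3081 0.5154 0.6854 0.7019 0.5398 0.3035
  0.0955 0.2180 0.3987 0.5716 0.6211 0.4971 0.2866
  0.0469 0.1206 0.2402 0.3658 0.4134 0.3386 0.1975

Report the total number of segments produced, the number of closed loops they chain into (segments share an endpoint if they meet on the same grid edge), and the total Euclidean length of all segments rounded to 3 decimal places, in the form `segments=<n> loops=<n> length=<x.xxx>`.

cell (3,1): code 0100 → (3.645,2.000)–(4.000,1.707)
cell (3,2): code 1100 → (3.029,3.000)–(3.645,2.000)
cell (3,3): code 1100 → (3.807,4.000)–(3.029,3.000)
cell (3,4): code 1000 → (4.000,4.184)–(3.807,4.000)
cell (4,1): code 0110 → (4.000,1.707)–(5.000,1.802)
cell (4,4): code 1001 → (5.000,4.627)–(4.000,4.184)
cell (5,1): code 0010 → (5.000,1.802)–(5.804,2.000)
cell (5,2): code 0111 → (5.804,2.000)–(6.000,2.062)
cell (5,4): code 1101 → (5.841,5.000)–(5.000,4.627)
cell (5,5): code 1000 → (6.000,5.058)–(5.841,5.000)
cell (6,2): code 0110 → (6.000,2.062)–(7.000,2.736)
cell (6,4): code 1011 → (7.000,4.767)–(6.323,5.000)
cell (6,5): code 0001 → (6.323,5.000)–(6.000,5.058)
cell (7,2): code 0010 → (7.000,2.736)–(7.222,3.000)
cell (7,3): code 0011 → (7.222,3.000)–(7.458,4.000)
cell (7,4): code 0001 → (7.458,4.000)–(7.000,4.767)
total: 16 segments, chained into 1 closed loop(s), length Σ = 11.904823

segments=16 loops=1 length=11.905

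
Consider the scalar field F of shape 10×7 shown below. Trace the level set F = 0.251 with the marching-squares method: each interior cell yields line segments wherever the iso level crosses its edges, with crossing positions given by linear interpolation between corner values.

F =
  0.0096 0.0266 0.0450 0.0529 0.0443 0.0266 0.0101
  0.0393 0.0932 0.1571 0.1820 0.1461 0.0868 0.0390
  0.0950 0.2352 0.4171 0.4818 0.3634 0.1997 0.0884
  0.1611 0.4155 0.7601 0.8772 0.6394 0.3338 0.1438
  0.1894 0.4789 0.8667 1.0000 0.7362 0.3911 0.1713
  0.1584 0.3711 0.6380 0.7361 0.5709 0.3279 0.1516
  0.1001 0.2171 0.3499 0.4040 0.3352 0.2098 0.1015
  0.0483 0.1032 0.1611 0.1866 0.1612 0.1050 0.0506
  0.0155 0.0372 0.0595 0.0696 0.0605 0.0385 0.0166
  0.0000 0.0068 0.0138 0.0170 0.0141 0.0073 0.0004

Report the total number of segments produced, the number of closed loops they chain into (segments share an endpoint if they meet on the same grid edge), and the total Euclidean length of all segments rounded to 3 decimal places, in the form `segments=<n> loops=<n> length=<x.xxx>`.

segments=20 loops=1 length=16.921

cell (1,1): code 0100 → (1.361,2.000)–(2.000,1.087)
cell (1,2): code 1100 → (1.230,3.000)–(1.361,2.000)
cell (1,3): code 1100 → (1.483,4.000)–(1.230,3.000)
cell (1,4): code 1000 → (2.000,4.687)–(1.483,4.000)
cell (2,0): code 0100 → (2.088,1.000)–(3.000,0.353)
cell (2,1): code 1110 → (2.000,1.087)–(2.088,1.000)
cell (2,4): code 1101 → (2.383,5.000)–(2.000,4.687)
cell (2,5): code 1000 → (3.000,5.436)–(2.383,5.000)
cell (3,0): code 0110 → (3.000,0.353)–(4.000,0.213)
cell (3,5): code 1001 → (4.000,5.637)–(3.000,5.436)
cell (4,0): code 0110 → (4.000,0.213)–(5.000,0.435)
cell (4,5): code 1001 → (5.000,5.436)–(4.000,5.637)
cell (5,0): code 0010 → (5.000,0.435)–(5.780,1.000)
cell (5,1): code 0111 → (5.780,1.000)–(6.000,1.255)
cell (5,4): code 1011 → (6.000,4.671)–(5.651,5.000)
cell (5,5): code 0001 → (5.651,5.000)–(5.000,5.436)
cell (6,1): code 0010 → (6.000,1.255)–(6.524,2.000)
cell (6,2): code 0011 → (6.524,2.000)–(6.704,3.000)
cell (6,3): code 0011 → (6.704,3.000)–(6.484,4.000)
cell (6,4): code 0001 → (6.484,4.000)–(6.000,4.671)
total: 20 segments, chained into 1 closed loop(s), length Σ = 16.921385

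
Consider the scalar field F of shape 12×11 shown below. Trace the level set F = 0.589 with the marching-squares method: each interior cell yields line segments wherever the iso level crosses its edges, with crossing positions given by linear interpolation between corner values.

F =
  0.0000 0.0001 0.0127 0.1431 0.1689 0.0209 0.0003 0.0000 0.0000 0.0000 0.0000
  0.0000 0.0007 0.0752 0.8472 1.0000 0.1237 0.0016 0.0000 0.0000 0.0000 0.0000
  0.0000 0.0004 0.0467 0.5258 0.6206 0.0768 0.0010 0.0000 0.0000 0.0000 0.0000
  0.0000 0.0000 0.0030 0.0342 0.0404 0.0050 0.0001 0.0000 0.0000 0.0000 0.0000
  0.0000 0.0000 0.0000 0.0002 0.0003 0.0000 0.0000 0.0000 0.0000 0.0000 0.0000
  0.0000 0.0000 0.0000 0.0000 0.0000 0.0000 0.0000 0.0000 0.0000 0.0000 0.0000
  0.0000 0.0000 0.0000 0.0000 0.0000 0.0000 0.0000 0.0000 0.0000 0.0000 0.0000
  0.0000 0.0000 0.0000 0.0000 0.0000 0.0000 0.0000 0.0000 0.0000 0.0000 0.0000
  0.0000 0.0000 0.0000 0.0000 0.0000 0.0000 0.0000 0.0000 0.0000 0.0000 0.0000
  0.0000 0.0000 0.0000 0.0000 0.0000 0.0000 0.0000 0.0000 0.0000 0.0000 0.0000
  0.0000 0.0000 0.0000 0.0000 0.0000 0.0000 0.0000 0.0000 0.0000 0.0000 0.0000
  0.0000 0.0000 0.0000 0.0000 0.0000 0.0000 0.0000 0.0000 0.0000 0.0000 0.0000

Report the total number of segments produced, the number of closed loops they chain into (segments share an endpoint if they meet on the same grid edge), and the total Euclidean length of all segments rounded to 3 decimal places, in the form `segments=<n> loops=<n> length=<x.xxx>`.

segments=8 loops=1 length=5.250

cell (0,2): code 0100 → (0.633,3.000)–(1.000,2.666)
cell (0,3): code 1100 → (0.505,4.000)–(0.633,3.000)
cell (0,4): code 1000 → (1.000,4.469)–(0.505,4.000)
cell (1,2): code 0010 → (1.000,2.666)–(1.803,3.000)
cell (1,3): code 0111 → (1.803,3.000)–(2.000,3.667)
cell (1,4): code 1001 → (2.000,4.058)–(1.000,4.469)
cell (2,3): code 0010 → (2.000,3.667)–(2.054,4.000)
cell (2,4): code 0001 → (2.054,4.000)–(2.000,4.058)
total: 8 segments, chained into 1 closed loop(s), length Σ = 5.249816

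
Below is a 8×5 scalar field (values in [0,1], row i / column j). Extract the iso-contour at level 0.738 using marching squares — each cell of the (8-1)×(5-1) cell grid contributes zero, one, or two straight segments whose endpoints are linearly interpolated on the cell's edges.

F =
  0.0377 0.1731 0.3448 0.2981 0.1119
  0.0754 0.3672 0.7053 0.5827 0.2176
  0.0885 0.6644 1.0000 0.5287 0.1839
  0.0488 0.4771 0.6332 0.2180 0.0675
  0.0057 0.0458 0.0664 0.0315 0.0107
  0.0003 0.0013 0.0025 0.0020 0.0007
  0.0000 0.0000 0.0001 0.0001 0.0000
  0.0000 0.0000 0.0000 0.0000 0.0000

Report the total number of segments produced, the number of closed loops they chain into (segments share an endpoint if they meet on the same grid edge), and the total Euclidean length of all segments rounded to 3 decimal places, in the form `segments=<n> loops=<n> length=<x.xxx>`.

cell (1,1): code 0100 → (1.111,2.000)–(2.000,1.219)
cell (1,2): code 1000 → (2.000,2.556)–(1.111,2.000)
cell (2,1): code 0010 → (2.000,1.219)–(2.714,2.000)
cell (2,2): code 0001 → (2.714,2.000)–(2.000,2.556)
total: 4 segments, chained into 1 closed loop(s), length Σ = 4.194966

segments=4 loops=1 length=4.195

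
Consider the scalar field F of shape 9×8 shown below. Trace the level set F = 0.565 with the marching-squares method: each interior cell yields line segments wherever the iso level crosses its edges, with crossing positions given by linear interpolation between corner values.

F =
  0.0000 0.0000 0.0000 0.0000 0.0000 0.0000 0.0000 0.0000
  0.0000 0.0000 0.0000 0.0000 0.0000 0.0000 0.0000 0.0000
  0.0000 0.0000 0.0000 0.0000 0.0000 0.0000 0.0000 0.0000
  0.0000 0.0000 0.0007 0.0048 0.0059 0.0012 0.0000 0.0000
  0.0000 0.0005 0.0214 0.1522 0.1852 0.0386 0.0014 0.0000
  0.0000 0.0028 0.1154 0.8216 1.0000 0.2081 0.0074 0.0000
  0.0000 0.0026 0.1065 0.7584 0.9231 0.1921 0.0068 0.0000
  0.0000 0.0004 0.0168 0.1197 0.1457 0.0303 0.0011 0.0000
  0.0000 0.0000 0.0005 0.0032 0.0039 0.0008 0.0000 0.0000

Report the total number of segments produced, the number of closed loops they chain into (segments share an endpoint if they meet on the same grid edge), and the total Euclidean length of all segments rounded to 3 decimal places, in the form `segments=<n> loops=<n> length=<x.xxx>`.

segments=8 loops=1 length=6.418

cell (4,2): code 0100 → (4.617,3.000)–(5.000,2.637)
cell (4,3): code 1100 → (4.466,4.000)–(4.617,3.000)
cell (4,4): code 1000 → (5.000,4.549)–(4.466,4.000)
cell (5,2): code 0110 → (5.000,2.637)–(6.000,2.703)
cell (5,4): code 1001 → (6.000,4.490)–(5.000,4.549)
cell (6,2): code 0010 → (6.000,2.703)–(6.303,3.000)
cell (6,3): code 0011 → (6.303,3.000)–(6.461,4.000)
cell (6,4): code 0001 → (6.461,4.000)–(6.000,4.490)
total: 8 segments, chained into 1 closed loop(s), length Σ = 6.418159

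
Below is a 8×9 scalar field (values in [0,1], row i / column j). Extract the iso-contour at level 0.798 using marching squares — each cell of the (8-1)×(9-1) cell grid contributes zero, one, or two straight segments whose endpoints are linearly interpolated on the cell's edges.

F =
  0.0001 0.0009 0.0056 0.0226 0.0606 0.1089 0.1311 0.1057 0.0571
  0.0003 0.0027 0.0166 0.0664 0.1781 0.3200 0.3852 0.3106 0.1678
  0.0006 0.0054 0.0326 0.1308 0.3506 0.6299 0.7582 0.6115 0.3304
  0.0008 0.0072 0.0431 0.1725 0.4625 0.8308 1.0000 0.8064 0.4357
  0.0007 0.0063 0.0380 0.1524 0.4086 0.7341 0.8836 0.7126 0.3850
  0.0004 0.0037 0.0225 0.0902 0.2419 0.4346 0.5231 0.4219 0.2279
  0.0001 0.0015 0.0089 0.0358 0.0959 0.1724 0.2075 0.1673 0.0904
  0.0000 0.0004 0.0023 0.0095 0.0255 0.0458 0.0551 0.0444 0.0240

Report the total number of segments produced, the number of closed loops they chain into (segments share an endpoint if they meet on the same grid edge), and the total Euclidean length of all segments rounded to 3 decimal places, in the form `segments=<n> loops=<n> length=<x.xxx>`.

segments=10 loops=1 length=6.158

cell (2,4): code 0100 → (2.837,5.000)–(3.000,4.911)
cell (2,5): code 1100 → (2.165,6.000)–(2.837,5.000)
cell (2,6): code 1100 → (2.957,7.000)–(2.165,6.000)
cell (2,7): code 1000 → (3.000,7.023)–(2.957,7.000)
cell (3,4): code 0010 → (3.000,4.911)–(3.339,5.000)
cell (3,5): code 0111 → (3.339,5.000)–(4.000,5.427)
cell (3,6): code 1011 → (4.000,6.501)–(3.090,7.000)
cell (3,7): code 0001 → (3.090,7.000)–(3.000,7.023)
cell (4,5): code 0010 → (4.000,5.427)–(4.237,6.000)
cell (4,6): code 0001 → (4.237,6.000)–(4.000,6.501)
total: 10 segments, chained into 1 closed loop(s), length Σ = 6.157779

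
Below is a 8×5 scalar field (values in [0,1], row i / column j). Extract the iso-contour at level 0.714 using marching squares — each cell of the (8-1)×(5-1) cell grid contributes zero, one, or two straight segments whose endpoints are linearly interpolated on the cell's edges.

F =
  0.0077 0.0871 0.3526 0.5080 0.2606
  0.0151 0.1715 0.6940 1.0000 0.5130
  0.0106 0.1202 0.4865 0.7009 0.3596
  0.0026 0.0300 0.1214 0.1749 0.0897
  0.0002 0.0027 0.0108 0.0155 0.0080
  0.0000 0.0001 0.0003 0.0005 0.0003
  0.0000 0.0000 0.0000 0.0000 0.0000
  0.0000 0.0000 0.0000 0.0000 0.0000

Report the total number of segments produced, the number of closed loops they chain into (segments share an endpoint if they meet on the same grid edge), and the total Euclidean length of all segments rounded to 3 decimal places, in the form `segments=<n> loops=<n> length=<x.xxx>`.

cell (0,2): code 0100 → (0.419,3.000)–(1.000,2.065)
cell (0,3): code 1000 → (1.000,3.587)–(0.419,3.000)
cell (1,2): code 0010 → (1.000,2.065)–(1.956,3.000)
cell (1,3): code 0001 → (1.956,3.000)–(1.000,3.587)
total: 4 segments, chained into 1 closed loop(s), length Σ = 4.386238

segments=4 loops=1 length=4.386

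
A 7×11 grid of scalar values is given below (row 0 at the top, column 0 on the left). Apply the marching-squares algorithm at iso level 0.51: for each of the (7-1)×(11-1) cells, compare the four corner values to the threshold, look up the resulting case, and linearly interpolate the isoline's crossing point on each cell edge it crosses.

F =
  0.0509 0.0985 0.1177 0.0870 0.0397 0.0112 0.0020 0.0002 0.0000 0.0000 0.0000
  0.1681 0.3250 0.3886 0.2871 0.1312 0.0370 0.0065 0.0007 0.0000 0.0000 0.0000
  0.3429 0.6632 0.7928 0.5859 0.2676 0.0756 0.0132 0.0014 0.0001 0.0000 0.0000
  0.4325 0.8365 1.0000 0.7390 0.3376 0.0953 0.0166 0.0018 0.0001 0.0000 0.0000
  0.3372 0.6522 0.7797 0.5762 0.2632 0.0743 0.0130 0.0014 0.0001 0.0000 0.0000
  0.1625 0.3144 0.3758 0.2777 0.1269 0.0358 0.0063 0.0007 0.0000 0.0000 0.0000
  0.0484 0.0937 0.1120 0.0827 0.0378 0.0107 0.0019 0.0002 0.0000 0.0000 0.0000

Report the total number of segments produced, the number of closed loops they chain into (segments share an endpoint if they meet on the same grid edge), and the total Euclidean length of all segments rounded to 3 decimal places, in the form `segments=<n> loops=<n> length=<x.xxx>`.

segments=12 loops=1 length=10.411

cell (1,0): code 0100 → (1.547,1.000)–(2.000,0.522)
cell (1,1): code 1100 → (1.300,2.000)–(1.547,1.000)
cell (1,2): code 1100 → (1.746,3.000)–(1.300,2.000)
cell (1,3): code 1000 → (2.000,3.238)–(1.746,3.000)
cell (2,0): code 0110 → (2.000,0.522)–(3.000,0.192)
cell (2,3): code 1001 → (3.000,3.571)–(2.000,3.238)
cell (3,0): code 0110 → (3.000,0.192)–(4.000,0.549)
cell (3,3): code 1001 → (4.000,3.212)–(3.000,3.571)
cell (4,0): code 0010 → (4.000,0.549)–(4.421,1.000)
cell (4,1): code 0011 → (4.421,1.000)–(4.668,2.000)
cell (4,2): code 0011 → (4.668,2.000)–(4.222,3.000)
cell (4,3): code 0001 → (4.222,3.000)–(4.000,3.212)
total: 12 segments, chained into 1 closed loop(s), length Σ = 10.411488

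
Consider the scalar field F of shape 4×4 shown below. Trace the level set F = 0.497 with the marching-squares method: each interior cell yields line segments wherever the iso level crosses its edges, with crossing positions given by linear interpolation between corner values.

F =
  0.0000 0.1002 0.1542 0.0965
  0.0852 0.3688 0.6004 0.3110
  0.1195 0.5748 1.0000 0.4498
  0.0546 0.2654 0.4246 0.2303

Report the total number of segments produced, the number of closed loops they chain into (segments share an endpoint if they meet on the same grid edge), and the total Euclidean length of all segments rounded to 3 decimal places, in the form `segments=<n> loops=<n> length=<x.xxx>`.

segments=8 loops=1 length=6.068

cell (0,1): code 0100 → (0.768,2.000)–(1.000,1.554)
cell (0,2): code 1000 → (1.000,2.357)–(0.768,2.000)
cell (1,0): code 0100 → (1.622,1.000)–(2.000,0.829)
cell (1,1): code 1110 → (1.000,1.554)–(1.622,1.000)
cell (1,2): code 1001 → (2.000,2.914)–(1.000,2.357)
cell (2,0): code 0010 → (2.000,0.829)–(2.251,1.000)
cell (2,1): code 0011 → (2.251,1.000)–(2.874,2.000)
cell (2,2): code 0001 → (2.874,2.000)–(2.000,2.914)
total: 8 segments, chained into 1 closed loop(s), length Σ = 6.067876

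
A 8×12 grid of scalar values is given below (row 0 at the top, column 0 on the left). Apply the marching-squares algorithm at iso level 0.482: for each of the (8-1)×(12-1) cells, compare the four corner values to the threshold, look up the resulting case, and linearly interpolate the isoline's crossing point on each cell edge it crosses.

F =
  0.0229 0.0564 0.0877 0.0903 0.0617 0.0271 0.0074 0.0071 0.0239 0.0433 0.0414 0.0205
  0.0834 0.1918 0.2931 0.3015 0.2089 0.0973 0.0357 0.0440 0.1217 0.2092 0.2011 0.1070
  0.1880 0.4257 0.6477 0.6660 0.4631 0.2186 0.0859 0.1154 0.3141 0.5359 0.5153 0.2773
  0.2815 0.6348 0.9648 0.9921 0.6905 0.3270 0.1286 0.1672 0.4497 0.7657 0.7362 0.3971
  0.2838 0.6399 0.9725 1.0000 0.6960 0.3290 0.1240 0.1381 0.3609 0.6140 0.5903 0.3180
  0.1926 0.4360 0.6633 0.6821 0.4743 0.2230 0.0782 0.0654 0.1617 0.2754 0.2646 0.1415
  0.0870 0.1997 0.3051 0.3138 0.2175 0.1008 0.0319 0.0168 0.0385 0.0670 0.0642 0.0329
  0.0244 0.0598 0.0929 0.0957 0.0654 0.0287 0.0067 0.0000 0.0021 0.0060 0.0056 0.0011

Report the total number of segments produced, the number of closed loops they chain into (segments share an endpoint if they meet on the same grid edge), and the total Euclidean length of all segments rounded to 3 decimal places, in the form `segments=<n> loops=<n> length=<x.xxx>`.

cell (1,1): code 0100 → (1.533,2.000)–(2.000,1.254)
cell (1,2): code 1100 → (1.495,3.000)–(1.533,2.000)
cell (1,3): code 1000 → (2.000,3.907)–(1.495,3.000)
cell (1,8): code 0100 → (1.835,9.000)–(2.000,8.757)
cell (1,9): code 1100 → (1.894,10.000)–(1.835,9.000)
cell (1,10): code 1000 → (2.000,10.140)–(1.894,10.000)
cell (2,0): code 0100 → (2.269,1.000)–(3.000,0.568)
cell (2,1): code 1110 → (2.000,1.254)–(2.269,1.000)
cell (2,3): code 1101 → (2.083,4.000)–(2.000,3.907)
cell (2,4): code 1000 → (3.000,4.574)–(2.083,4.000)
cell (2,8): code 0110 → (2.000,8.757)–(3.000,8.102)
cell (2,10): code 1001 → (3.000,10.750)–(2.000,10.140)
cell (3,0): code 0110 → (3.000,0.568)–(4.000,0.557)
cell (3,4): code 1001 → (4.000,4.583)–(3.000,4.574)
cell (3,8): code 0110 → (3.000,8.102)–(4.000,8.478)
cell (3,10): code 1001 → (4.000,10.398)–(3.000,10.750)
cell (4,0): code 0010 → (4.000,0.557)–(4.774,1.000)
cell (4,1): code 0111 → (4.774,1.000)–(5.000,1.202)
cell (4,3): code 1011 → (5.000,3.963)–(4.965,4.000)
cell (4,4): code 0001 → (4.965,4.000)–(4.000,4.583)
cell (4,8): code 0010 → (4.000,8.478)–(4.390,9.000)
cell (4,9): code 0011 → (4.390,9.000)–(4.333,10.000)
cell (4,10): code 0001 → (4.333,10.000)–(4.000,10.398)
cell (5,1): code 0010 → (5.000,1.202)–(5.506,2.000)
cell (5,2): code 0011 → (5.506,2.000)–(5.543,3.000)
cell (5,3): code 0001 → (5.543,3.000)–(5.000,3.963)
total: 26 segments, chained into 2 closed loop(s), length Σ = 20.906853

segments=26 loops=2 length=20.907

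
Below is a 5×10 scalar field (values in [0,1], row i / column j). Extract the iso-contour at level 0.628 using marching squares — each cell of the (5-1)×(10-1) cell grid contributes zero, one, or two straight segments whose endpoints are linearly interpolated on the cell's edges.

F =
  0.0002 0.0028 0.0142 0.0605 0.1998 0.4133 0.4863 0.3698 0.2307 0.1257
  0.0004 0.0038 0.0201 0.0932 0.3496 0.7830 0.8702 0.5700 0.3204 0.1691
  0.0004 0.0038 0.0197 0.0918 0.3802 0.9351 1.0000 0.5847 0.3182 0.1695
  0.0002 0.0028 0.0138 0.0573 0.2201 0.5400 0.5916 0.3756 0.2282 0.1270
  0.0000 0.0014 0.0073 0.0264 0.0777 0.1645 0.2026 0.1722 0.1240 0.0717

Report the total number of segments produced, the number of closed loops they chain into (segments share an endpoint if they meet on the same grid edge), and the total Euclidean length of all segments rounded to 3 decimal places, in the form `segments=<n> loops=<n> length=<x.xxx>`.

segments=8 loops=1 length=7.861

cell (0,4): code 0100 → (0.581,5.000)–(1.000,4.642)
cell (0,5): code 1100 → (0.369,6.000)–(0.581,5.000)
cell (0,6): code 1000 → (1.000,6.807)–(0.369,6.000)
cell (1,4): code 0110 → (1.000,4.642)–(2.000,4.447)
cell (1,6): code 1001 → (2.000,6.896)–(1.000,6.807)
cell (2,4): code 0010 → (2.000,4.447)–(2.777,5.000)
cell (2,5): code 0011 → (2.777,5.000)–(2.911,6.000)
cell (2,6): code 0001 → (2.911,6.000)–(2.000,6.896)
total: 8 segments, chained into 1 closed loop(s), length Σ = 7.860904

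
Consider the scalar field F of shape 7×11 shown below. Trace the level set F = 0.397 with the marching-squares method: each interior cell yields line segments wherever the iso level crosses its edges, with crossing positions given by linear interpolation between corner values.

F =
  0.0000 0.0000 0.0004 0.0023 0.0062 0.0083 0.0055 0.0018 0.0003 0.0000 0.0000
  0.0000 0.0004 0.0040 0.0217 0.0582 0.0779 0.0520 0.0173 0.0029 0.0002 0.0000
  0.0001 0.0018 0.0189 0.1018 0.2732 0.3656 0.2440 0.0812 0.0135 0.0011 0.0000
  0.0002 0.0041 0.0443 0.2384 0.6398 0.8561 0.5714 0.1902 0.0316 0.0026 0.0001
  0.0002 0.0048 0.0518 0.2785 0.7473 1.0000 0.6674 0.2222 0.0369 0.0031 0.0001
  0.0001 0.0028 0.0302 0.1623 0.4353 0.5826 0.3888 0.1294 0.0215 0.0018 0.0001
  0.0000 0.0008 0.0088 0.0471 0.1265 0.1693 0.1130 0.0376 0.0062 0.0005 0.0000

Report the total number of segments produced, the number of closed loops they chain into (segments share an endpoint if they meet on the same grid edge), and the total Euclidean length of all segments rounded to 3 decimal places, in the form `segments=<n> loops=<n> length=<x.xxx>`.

segments=12 loops=1 length=10.398

cell (2,3): code 0100 → (2.338,4.000)–(3.000,3.395)
cell (2,4): code 1100 → (2.064,5.000)–(2.338,4.000)
cell (2,5): code 1100 → (2.467,6.000)–(2.064,5.000)
cell (2,6): code 1000 → (3.000,6.458)–(2.467,6.000)
cell (3,3): code 0110 → (3.000,3.395)–(4.000,3.253)
cell (3,6): code 1001 → (4.000,6.607)–(3.000,6.458)
cell (4,3): code 0110 → (4.000,3.253)–(5.000,3.860)
cell (4,5): code 1011 → (5.000,5.958)–(4.971,6.000)
cell (4,6): code 0001 → (4.971,6.000)–(4.000,6.607)
cell (5,3): code 0010 → (5.000,3.860)–(5.124,4.000)
cell (5,4): code 0011 → (5.124,4.000)–(5.449,5.000)
cell (5,5): code 0001 → (5.449,5.000)–(5.000,5.958)
total: 12 segments, chained into 1 closed loop(s), length Σ = 10.398184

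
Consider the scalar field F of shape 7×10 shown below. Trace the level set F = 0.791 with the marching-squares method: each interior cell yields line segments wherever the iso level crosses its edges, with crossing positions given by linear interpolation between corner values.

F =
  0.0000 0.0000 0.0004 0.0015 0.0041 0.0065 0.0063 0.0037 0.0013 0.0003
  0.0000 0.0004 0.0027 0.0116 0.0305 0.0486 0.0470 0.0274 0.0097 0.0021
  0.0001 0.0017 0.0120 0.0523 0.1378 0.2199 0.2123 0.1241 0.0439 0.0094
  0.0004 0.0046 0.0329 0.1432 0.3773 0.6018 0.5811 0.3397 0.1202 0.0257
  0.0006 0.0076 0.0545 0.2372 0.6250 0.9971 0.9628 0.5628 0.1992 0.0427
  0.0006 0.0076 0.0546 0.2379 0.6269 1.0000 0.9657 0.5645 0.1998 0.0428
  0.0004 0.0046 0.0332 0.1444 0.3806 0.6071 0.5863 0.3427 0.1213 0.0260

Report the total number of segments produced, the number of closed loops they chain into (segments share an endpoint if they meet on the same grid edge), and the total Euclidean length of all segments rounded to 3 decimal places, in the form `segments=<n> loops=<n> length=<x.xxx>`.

segments=8 loops=1 length=6.794

cell (3,4): code 0100 → (3.479,5.000)–(4.000,4.446)
cell (3,5): code 1100 → (3.550,6.000)–(3.479,5.000)
cell (3,6): code 1000 → (4.000,6.429)–(3.550,6.000)
cell (4,4): code 0110 → (4.000,4.446)–(5.000,4.440)
cell (4,6): code 1001 → (5.000,6.435)–(4.000,6.429)
cell (5,4): code 0010 → (5.000,4.440)–(5.532,5.000)
cell (5,5): code 0011 → (5.532,5.000)–(5.460,6.000)
cell (5,6): code 0001 → (5.460,6.000)–(5.000,6.435)
total: 8 segments, chained into 1 closed loop(s), length Σ = 6.794181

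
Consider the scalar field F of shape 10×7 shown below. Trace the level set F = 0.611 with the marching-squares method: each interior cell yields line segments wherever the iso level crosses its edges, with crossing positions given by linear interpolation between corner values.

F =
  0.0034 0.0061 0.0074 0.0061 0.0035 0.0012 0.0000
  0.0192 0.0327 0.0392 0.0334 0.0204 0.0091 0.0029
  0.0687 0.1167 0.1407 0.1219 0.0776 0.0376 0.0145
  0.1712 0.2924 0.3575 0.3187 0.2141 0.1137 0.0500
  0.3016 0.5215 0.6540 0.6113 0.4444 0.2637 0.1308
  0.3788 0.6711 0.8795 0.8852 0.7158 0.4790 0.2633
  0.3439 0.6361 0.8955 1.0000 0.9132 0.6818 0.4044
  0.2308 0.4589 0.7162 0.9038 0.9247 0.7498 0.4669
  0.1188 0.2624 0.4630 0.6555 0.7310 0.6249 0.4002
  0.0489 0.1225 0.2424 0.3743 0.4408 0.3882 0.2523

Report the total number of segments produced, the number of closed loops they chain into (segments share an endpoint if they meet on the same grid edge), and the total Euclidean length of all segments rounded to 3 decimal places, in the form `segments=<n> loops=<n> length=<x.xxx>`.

cell (3,1): code 0100 → (3.855,2.000)–(4.000,1.675)
cell (3,2): code 1100 → (3.999,3.000)–(3.855,2.000)
cell (3,3): code 1000 → (4.000,3.002)–(3.999,3.000)
cell (4,0): code 0100 → (4.598,1.000)–(5.000,0.794)
cell (4,1): code 1110 → (4.000,1.675)–(4.598,1.000)
cell (4,3): code 1101 → (4.614,4.000)–(4.000,3.002)
cell (4,4): code 1000 → (5.000,4.443)–(4.614,4.000)
cell (5,0): code 0110 → (5.000,0.794)–(6.000,0.914)
cell (5,4): code 1101 → (5.651,5.000)–(5.000,4.443)
cell (5,5): code 1000 → (6.000,5.255)–(5.651,5.000)
cell (6,0): code 0010 → (6.000,0.914)–(6.142,1.000)
cell (6,1): code 0111 → (6.142,1.000)–(7.000,1.591)
cell (6,5): code 1001 → (7.000,5.491)–(6.000,5.255)
cell (7,1): code 0010 → (7.000,1.591)–(7.415,2.000)
cell (7,2): code 0111 → (7.415,2.000)–(8.000,2.769)
cell (7,5): code 1001 → (8.000,5.062)–(7.000,5.491)
cell (8,2): code 0010 → (8.000,2.769)–(8.158,3.000)
cell (8,3): code 0011 → (8.158,3.000)–(8.414,4.000)
cell (8,4): code 0011 → (8.414,4.000)–(8.059,5.000)
cell (8,5): code 0001 → (8.059,5.000)–(8.000,5.062)
total: 20 segments, chained into 1 closed loop(s), length Σ = 14.107759

segments=20 loops=1 length=14.108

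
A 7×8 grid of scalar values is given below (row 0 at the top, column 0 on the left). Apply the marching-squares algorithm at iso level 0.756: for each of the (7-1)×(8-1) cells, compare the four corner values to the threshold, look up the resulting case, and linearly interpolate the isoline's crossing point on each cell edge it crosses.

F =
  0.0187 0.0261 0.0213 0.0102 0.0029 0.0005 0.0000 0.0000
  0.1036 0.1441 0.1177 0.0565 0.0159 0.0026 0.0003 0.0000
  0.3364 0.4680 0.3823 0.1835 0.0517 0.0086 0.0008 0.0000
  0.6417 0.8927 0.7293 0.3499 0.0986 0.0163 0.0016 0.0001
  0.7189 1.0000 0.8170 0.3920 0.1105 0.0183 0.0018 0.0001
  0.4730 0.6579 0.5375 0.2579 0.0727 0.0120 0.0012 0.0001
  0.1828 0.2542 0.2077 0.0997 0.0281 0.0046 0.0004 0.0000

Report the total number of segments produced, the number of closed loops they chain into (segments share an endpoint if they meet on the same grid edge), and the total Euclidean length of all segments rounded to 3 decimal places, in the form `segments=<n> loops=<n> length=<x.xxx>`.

cell (2,0): code 0100 → (2.678,1.000)–(3.000,0.455)
cell (2,1): code 1000 → (3.000,1.837)–(2.678,1.000)
cell (3,0): code 0110 → (3.000,0.455)–(4.000,0.132)
cell (3,1): code 1101 → (3.304,2.000)–(3.000,1.837)
cell (3,2): code 1000 → (4.000,2.144)–(3.304,2.000)
cell (4,0): code 0010 → (4.000,0.132)–(4.713,1.000)
cell (4,1): code 0011 → (4.713,1.000)–(4.218,2.000)
cell (4,2): code 0001 → (4.218,2.000)–(4.000,2.144)
total: 8 segments, chained into 1 closed loop(s), length Σ = 6.136214

segments=8 loops=1 length=6.136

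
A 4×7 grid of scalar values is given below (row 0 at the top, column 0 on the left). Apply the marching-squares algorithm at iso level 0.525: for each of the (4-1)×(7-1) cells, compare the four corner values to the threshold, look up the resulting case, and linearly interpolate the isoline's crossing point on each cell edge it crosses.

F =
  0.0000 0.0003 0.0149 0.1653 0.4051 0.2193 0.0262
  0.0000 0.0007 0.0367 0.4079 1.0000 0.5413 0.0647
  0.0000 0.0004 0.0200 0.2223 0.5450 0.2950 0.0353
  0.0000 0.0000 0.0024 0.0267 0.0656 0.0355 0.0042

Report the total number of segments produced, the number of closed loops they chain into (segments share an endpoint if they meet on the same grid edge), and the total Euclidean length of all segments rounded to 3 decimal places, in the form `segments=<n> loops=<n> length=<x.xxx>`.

segments=8 loops=1 length=5.236

cell (0,3): code 0100 → (0.202,4.000)–(1.000,3.198)
cell (0,4): code 1100 → (0.949,5.000)–(0.202,4.000)
cell (0,5): code 1000 → (1.000,5.034)–(0.949,5.000)
cell (1,3): code 0110 → (1.000,3.198)–(2.000,3.938)
cell (1,4): code 1011 → (2.000,4.080)–(1.066,5.000)
cell (1,5): code 0001 → (1.066,5.000)–(1.000,5.034)
cell (2,3): code 0010 → (2.000,3.938)–(2.042,4.000)
cell (2,4): code 0001 → (2.042,4.000)–(2.000,4.080)
total: 8 segments, chained into 1 closed loop(s), length Σ = 5.236139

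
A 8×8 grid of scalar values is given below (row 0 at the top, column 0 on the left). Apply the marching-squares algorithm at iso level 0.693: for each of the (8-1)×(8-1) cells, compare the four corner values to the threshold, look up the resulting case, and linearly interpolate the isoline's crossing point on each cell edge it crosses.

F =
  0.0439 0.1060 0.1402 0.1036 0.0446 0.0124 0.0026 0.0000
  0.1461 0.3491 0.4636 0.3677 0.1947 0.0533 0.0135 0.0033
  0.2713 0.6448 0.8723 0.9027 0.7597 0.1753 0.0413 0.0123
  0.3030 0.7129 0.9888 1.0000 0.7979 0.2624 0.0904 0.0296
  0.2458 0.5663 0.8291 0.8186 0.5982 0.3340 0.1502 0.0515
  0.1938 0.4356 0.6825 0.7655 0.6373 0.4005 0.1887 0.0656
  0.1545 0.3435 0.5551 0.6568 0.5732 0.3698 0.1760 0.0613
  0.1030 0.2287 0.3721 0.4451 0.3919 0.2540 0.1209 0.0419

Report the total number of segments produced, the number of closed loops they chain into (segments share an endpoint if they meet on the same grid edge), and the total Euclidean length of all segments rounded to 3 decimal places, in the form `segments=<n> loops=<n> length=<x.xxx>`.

segments=16 loops=1 length=11.659

cell (1,1): code 0100 → (1.561,2.000)–(2.000,1.212)
cell (1,2): code 1100 → (1.608,3.000)–(1.561,2.000)
cell (1,3): code 1100 → (1.882,4.000)–(1.608,3.000)
cell (1,4): code 1000 → (2.000,4.114)–(1.882,4.000)
cell (2,0): code 0100 → (2.708,1.000)–(3.000,0.951)
cell (2,1): code 1110 → (2.000,1.212)–(2.708,1.000)
cell (2,4): code 1001 → (3.000,4.196)–(2.000,4.114)
cell (3,0): code 0010 → (3.000,0.951)–(3.136,1.000)
cell (3,1): code 0111 → (3.136,1.000)–(4.000,1.482)
cell (3,3): code 1011 → (4.000,3.570)–(3.525,4.000)
cell (3,4): code 0001 → (3.525,4.000)–(3.000,4.196)
cell (4,1): code 0010 → (4.000,1.482)–(4.928,2.000)
cell (4,2): code 0111 → (4.928,2.000)–(5.000,2.127)
cell (4,3): code 1001 → (5.000,3.566)–(4.000,3.570)
cell (5,2): code 0010 → (5.000,2.127)–(5.667,3.000)
cell (5,3): code 0001 → (5.667,3.000)–(5.000,3.566)
total: 16 segments, chained into 1 closed loop(s), length Σ = 11.659441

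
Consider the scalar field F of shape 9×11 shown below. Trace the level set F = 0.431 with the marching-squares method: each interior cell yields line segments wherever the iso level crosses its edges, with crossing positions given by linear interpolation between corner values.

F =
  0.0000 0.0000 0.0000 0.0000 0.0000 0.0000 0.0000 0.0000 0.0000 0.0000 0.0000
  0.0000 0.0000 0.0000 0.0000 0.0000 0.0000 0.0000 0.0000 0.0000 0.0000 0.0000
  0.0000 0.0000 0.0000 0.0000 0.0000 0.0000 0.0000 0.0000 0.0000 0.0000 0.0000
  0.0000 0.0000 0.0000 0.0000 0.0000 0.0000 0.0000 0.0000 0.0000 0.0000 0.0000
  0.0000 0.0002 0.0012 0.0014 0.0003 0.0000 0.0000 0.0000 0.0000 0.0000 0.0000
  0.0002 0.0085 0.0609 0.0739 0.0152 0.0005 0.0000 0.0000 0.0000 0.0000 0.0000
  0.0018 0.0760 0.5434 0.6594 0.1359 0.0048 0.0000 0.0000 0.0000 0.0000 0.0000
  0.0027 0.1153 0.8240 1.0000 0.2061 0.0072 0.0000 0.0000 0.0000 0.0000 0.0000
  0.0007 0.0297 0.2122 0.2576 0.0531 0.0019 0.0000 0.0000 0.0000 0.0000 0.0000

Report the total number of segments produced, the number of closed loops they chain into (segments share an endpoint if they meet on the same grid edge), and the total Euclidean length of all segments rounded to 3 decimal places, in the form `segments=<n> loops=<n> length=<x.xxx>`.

cell (5,1): code 0100 → (5.767,2.000)–(6.000,1.760)
cell (5,2): code 1100 → (5.610,3.000)–(5.767,2.000)
cell (5,3): code 1000 → (6.000,3.436)–(5.610,3.000)
cell (6,1): code 0110 → (6.000,1.760)–(7.000,1.445)
cell (6,3): code 1001 → (7.000,3.717)–(6.000,3.436)
cell (7,1): code 0010 → (7.000,1.445)–(7.642,2.000)
cell (7,2): code 0011 → (7.642,2.000)–(7.766,3.000)
cell (7,3): code 0001 → (7.766,3.000)–(7.000,3.717)
total: 8 segments, chained into 1 closed loop(s), length Σ = 6.924683

segments=8 loops=1 length=6.925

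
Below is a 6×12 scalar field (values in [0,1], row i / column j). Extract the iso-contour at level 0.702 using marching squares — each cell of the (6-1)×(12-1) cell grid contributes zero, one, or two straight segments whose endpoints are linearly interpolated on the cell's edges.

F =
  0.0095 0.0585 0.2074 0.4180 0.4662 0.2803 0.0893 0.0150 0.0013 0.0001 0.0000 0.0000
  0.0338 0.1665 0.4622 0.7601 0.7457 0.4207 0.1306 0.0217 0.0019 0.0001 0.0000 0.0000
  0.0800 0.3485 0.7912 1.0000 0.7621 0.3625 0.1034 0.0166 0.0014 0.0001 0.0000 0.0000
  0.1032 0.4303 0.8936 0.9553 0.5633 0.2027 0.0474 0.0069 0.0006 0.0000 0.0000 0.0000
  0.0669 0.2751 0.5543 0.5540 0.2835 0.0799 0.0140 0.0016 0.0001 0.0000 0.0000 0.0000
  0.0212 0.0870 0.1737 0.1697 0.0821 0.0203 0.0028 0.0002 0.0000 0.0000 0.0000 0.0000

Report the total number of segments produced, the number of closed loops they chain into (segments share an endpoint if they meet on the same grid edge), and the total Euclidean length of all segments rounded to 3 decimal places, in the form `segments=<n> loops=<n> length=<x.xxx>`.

cell (0,2): code 0100 → (0.830,3.000)–(1.000,2.805)
cell (0,3): code 1100 → (0.844,4.000)–(0.830,3.000)
cell (0,4): code 1000 → (1.000,4.134)–(0.844,4.000)
cell (1,1): code 0100 → (1.729,2.000)–(2.000,1.799)
cell (1,2): code 1110 → (1.000,2.805)–(1.729,2.000)
cell (1,4): code 1001 → (2.000,4.150)–(1.000,4.134)
cell (2,1): code 0110 → (2.000,1.799)–(3.000,1.586)
cell (2,3): code 1011 → (3.000,3.646)–(2.302,4.000)
cell (2,4): code 0001 → (2.302,4.000)–(2.000,4.150)
cell (3,1): code 0010 → (3.000,1.586)–(3.565,2.000)
cell (3,2): code 0011 → (3.565,2.000)–(3.631,3.000)
cell (3,3): code 0001 → (3.631,3.000)–(3.000,3.646)
total: 12 segments, chained into 1 closed loop(s), length Σ = 8.636388

segments=12 loops=1 length=8.636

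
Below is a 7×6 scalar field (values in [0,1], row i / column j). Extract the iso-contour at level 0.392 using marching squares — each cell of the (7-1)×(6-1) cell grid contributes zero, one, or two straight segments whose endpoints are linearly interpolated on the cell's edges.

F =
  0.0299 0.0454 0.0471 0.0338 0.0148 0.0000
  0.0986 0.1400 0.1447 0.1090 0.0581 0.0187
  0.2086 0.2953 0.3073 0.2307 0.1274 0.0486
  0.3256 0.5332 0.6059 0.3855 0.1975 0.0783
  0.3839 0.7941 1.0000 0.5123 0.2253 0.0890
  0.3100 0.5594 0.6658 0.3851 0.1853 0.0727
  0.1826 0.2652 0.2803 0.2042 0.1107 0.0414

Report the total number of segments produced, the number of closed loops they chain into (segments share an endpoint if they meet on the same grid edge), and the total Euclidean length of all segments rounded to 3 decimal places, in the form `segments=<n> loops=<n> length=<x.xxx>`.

cell (2,0): code 0100 → (2.406,1.000)–(3.000,0.320)
cell (2,1): code 1100 → (2.284,2.000)–(2.406,1.000)
cell (2,2): code 1000 → (3.000,2.971)–(2.284,2.000)
cell (3,0): code 0110 → (3.000,0.320)–(4.000,0.020)
cell (3,2): code 1101 → (3.051,3.000)–(3.000,2.971)
cell (3,3): code 1000 → (4.000,3.419)–(3.051,3.000)
cell (4,0): code 0110 → (4.000,0.020)–(5.000,0.329)
cell (4,2): code 1011 → (5.000,2.975)–(4.946,3.000)
cell (4,3): code 0001 → (4.946,3.000)–(4.000,3.419)
cell (5,0): code 0010 → (5.000,0.329)–(5.569,1.000)
cell (5,1): code 0011 → (5.569,1.000)–(5.710,2.000)
cell (5,2): code 0001 → (5.710,2.000)–(5.000,2.975)
total: 12 segments, chained into 1 closed loop(s), length Σ = 10.494043

segments=12 loops=1 length=10.494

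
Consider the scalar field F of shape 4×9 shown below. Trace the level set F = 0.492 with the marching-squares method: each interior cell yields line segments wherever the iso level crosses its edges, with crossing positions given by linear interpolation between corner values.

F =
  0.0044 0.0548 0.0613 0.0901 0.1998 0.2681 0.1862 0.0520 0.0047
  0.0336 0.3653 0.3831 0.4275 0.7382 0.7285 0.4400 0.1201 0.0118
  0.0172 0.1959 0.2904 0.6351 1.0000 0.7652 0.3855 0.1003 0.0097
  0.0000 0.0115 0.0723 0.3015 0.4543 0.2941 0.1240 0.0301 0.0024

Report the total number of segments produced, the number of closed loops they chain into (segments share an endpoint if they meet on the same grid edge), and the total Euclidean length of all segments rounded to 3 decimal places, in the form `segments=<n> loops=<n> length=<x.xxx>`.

segments=10 loops=1 length=8.767

cell (0,3): code 0100 → (0.543,4.000)–(1.000,3.208)
cell (0,4): code 1100 → (0.486,5.000)–(0.543,4.000)
cell (0,5): code 1000 → (1.000,5.820)–(0.486,5.000)
cell (1,2): code 0100 → (1.311,3.000)–(2.000,2.585)
cell (1,3): code 1110 → (1.000,3.208)–(1.311,3.000)
cell (1,5): code 1001 → (2.000,5.720)–(1.000,5.820)
cell (2,2): code 0010 → (2.000,2.585)–(2.429,3.000)
cell (2,3): code 0011 → (2.429,3.000)–(2.931,4.000)
cell (2,4): code 0011 → (2.931,4.000)–(2.580,5.000)
cell (2,5): code 0001 → (2.580,5.000)–(2.000,5.720)
total: 10 segments, chained into 1 closed loop(s), length Σ = 8.767017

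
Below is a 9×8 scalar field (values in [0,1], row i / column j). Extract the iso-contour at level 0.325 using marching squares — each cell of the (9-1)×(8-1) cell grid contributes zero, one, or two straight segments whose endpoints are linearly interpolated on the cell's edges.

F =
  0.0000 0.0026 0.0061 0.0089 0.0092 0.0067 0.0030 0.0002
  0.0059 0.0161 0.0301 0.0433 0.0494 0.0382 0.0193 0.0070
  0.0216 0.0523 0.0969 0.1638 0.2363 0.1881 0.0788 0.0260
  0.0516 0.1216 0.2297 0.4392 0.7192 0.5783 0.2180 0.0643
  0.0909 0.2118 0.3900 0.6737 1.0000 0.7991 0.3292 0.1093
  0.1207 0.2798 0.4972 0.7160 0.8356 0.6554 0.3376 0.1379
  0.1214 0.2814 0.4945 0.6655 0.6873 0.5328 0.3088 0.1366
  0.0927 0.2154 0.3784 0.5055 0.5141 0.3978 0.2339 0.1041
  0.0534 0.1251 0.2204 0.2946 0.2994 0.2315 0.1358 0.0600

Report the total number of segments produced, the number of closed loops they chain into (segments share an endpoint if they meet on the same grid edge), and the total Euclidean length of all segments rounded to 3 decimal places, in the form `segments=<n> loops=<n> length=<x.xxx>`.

segments=20 loops=1 length=16.704

cell (2,2): code 0100 → (2.585,3.000)–(3.000,2.455)
cell (2,3): code 1100 → (2.184,4.000)–(2.585,3.000)
cell (2,4): code 1100 → (2.351,5.000)–(2.184,4.000)
cell (2,5): code 1000 → (3.000,5.703)–(2.351,5.000)
cell (3,1): code 0100 → (3.595,2.000)–(4.000,1.635)
cell (3,2): code 1110 → (3.000,2.455)–(3.595,2.000)
cell (3,5): code 1101 → (3.962,6.000)–(3.000,5.703)
cell (3,6): code 1000 → (4.000,6.019)–(3.962,6.000)
cell (4,1): code 0110 → (4.000,1.635)–(5.000,1.208)
cell (4,6): code 1001 → (5.000,6.063)–(4.000,6.019)
cell (5,1): code 0110 → (5.000,1.208)–(6.000,1.205)
cell (5,5): code 1011 → (6.000,5.928)–(5.438,6.000)
cell (5,6): code 0001 → (5.438,6.000)–(5.000,6.063)
cell (6,1): code 0110 → (6.000,1.205)–(7.000,1.672)
cell (6,5): code 1001 → (7.000,5.444)–(6.000,5.928)
cell (7,1): code 0010 → (7.000,1.672)–(7.338,2.000)
cell (7,2): code 0011 → (7.338,2.000)–(7.856,3.000)
cell (7,3): code 0011 → (7.856,3.000)–(7.881,4.000)
cell (7,4): code 0011 → (7.881,4.000)–(7.438,5.000)
cell (7,5): code 0001 → (7.438,5.000)–(7.000,5.444)
total: 20 segments, chained into 1 closed loop(s), length Σ = 16.703538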